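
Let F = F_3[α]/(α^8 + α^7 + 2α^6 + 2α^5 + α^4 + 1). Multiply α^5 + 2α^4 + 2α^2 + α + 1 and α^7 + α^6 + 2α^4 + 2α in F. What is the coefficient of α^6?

0

Multiply in F_3[α]: (α^5 + 2α^4 + 2α^2 + α + 1)·(α^7 + α^6 + 2α^4 + 2α) = α^12 + 2α^10 + α^9 + α^8 + 2α^7 + α^6 + 2α^4 + α^3 + 2α^2 + 2α.
Reduce using α^8 ≡ 2α^7 + α^6 + α^5 + 2α^4 + 2 (mod α^8 + α^7 + 2α^6 + 2α^5 + α^4 + 1).
Reduced: α^7 + α^4 + 2α^3 + α^2 + 2α.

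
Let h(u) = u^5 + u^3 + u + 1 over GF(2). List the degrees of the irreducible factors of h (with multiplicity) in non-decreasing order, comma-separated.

Roots in GF(2): h(0) = 1; h(1) = 0 → root.
Linear factors from roots: (u + 1).
Complete factorization: h(u) = (u + 1)·(u^4 + u^3 + 1).
Factor degrees with multiplicity: 1 + 4 = 5.

1, 4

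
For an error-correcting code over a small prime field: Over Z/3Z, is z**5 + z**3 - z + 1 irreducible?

No

Write g(z) = z**5 + z**3 - z + 1.
Check for roots in Z/3Z: g(0) = 1; g(1) = 2; g(2) = 0 → root.
g(2) = 0, so (z − 2) divides g(z); g is reducible.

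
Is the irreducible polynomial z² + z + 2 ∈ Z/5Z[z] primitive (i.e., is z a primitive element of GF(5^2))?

Yes

Write f(z) = z² + z + 2.
|GF(5^2)^×| = 5^2 − 1 = 24. Prime factorization: 24 = 2^3·3.
f is primitive ⇔ z has order 24 in GF(5)[z]/(f), i.e. z^(24/q) ≠ 1 for each prime q | 24.
z^(12) mod f = 4.
z^(8) mod f = 3z + 1.
None equal 1, so z has full order 24; f is primitive.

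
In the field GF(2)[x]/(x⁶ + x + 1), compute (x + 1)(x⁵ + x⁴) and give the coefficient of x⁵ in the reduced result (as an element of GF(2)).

Multiply in GF(2)[x]: (x + 1)·(x⁵ + x⁴) = x⁶ + x⁴.
Reduce using x⁶ ≡ x + 1 (mod x⁶ + x + 1).
Reduced: x⁴ + x + 1.

0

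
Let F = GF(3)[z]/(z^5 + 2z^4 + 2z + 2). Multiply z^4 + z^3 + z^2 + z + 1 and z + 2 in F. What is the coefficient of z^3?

Multiply in GF(3)[z]: (z^4 + z^3 + z^2 + z + 1)·(z + 2) = z^5 + 2.
Reduce using z^5 ≡ z^4 + z + 1 (mod z^5 + 2z^4 + 2z + 2).
Reduced: z^4 + z.

0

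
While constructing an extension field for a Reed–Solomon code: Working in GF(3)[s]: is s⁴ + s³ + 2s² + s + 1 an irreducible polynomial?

No

Write f(s) = s⁴ + s³ + 2s² + s + 1.
Check for roots in GF(3): f(0) = 1; f(1) = 0 → root; f(2) = 2.
f(1) = 0, so (s − 1) divides f(s); f is reducible.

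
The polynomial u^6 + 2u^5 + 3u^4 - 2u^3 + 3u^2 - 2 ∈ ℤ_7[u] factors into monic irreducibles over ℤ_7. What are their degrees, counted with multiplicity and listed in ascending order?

6

Write g(u) = u^6 + 2u^5 + 3u^4 - 2u^3 + 3u^2 - 2.
Complete factorization: g(u) = (u^6 + 2u^5 + 3u^4 - 2u^3 + 3u^2 - 2).
Factor degrees with multiplicity: 6 = 6.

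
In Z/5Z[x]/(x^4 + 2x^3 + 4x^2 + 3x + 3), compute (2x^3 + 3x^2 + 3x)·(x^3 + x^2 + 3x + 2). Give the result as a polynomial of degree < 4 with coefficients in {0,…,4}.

2x^3 + 3x^2 + 2x + 4

Multiply in Z/5Z[x]: (2x^3 + 3x^2 + 3x)·(x^3 + x^2 + 3x + 2) = 2x^6 + 2x^4 + x^3 + x.
Reduce using x^4 ≡ 3x^3 + x^2 + 2x + 2 (mod x^4 + 2x^3 + 4x^2 + 3x + 3).
Reduced: 2x^3 + 3x^2 + 2x + 4.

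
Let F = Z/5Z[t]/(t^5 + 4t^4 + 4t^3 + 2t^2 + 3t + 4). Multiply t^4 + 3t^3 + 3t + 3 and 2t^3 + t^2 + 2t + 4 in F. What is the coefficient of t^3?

Multiply in Z/5Z[t]: (t^4 + 3t^3 + 3t + 3)·(2t^3 + t^2 + 2t + 4) = 2t^7 + 2t^6 + t^4 + t^3 + 4t^2 + 3t + 2.
Reduce using t^5 ≡ t^4 + t^3 + 3t^2 + 2t + 1 (mod t^5 + 4t^4 + 4t^3 + 2t^2 + 3t + 4).
Reduced: 2t^4 + 3t^3 + 2t^2 + 4t + 3.

3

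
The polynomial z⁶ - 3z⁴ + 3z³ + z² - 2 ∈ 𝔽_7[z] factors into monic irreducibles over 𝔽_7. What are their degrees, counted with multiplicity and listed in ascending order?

1, 1, 1, 3

Write g(z) = z⁶ - 3z⁴ + 3z³ + z² - 2.
Linear factors from roots: (z - 1), (z - 2), (z - 3).
Complete factorization: g(z) = (z - 3)·(z - 2)·(z - 1)·(z³ - z² + z - 2).
Factor degrees with multiplicity: 1 + 1 + 1 + 3 = 6.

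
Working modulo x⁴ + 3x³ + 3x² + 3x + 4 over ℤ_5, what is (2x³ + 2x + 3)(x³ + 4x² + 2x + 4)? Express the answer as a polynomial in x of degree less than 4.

Multiply in ℤ_5[x]: (2x³ + 2x + 3)·(x³ + 4x² + 2x + 4) = 2x⁶ + 3x⁵ + x⁴ + 4x³ + x² + 4x + 2.
Reduce using x⁴ ≡ 2x³ + 2x² + 2x + 1 (mod x⁴ + 3x³ + 3x² + 3x + 4).
Reduced: 4x + 1.

4x + 1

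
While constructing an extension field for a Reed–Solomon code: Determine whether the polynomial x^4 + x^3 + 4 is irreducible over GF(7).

Write g(x) = x^4 + x^3 + 4.
Check for roots in GF(7): g(0) = 4; g(1) = 6; g(2) = 0 → root; g(3) = 0 → root; g(4) = 2; g(5) = 5; g(6) = 4.
g(2) = 0, so (x − 2) divides g(x); g is reducible.

No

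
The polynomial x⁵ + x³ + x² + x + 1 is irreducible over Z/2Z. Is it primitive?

Yes

Write f(x) = x⁵ + x³ + x² + x + 1.
|GF(2^5)^×| = 2^5 − 1 = 31. Prime factorization: 31 = 31.
f is primitive ⇔ x has order 31 in GF(2)[x]/(f), i.e. x^(31/q) ≠ 1 for each prime q | 31.
x^(1) mod f = x.
None equal 1, so x has full order 31; f is primitive.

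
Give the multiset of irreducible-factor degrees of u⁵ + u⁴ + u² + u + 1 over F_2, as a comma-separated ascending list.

5

Write f(u) = u⁵ + u⁴ + u² + u + 1.
Roots in F_2: f(0) = 1; f(1) = 1.
Complete factorization: f(u) = (u⁵ + u⁴ + u² + u + 1).
Factor degrees with multiplicity: 5 = 5.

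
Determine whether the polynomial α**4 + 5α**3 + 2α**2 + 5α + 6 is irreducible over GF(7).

Yes

Write g(α) = α**4 + 5α**3 + 2α**2 + 5α + 6.
Check for roots in GF(7): g(0) = 6; g(1) = 5; g(2) = 3; g(3) = 3; g(4) = 4; g(5) = 1; g(6) = 6.
No roots, so no linear factors.
Degree-2 irreducible divisors: test the 21 monic irreducibles of degree 2 over GF(7).
None of them divide g (all give nonzero remainder).
No irreducible factor of degree ≤ 2 exists, so g is irreducible over GF(7).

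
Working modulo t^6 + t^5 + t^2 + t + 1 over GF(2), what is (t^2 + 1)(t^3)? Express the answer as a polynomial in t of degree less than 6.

Multiply in GF(2)[t]: (t^2 + 1)·(t^3) = t^5 + t^3.
Reduced: t^5 + t^3.

t^5 + t^3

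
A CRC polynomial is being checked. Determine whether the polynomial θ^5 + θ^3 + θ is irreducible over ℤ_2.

No

Write g(θ) = θ^5 + θ^3 + θ.
Check for roots in ℤ_2: g(0) = 0 → root; g(1) = 1.
g(0) = 0, so (θ) divides g(θ); g is reducible.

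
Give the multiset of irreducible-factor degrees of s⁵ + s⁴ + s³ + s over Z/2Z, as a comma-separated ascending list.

1, 1, 3

Write h(s) = s⁵ + s⁴ + s³ + s.
Roots in Z/2Z: h(0) = 0 → root; h(1) = 0 → root.
Linear factors from roots: (s), (s + 1).
Complete factorization: h(s) = (s)·(s + 1)·(s³ + s + 1).
Factor degrees with multiplicity: 1 + 1 + 3 = 5.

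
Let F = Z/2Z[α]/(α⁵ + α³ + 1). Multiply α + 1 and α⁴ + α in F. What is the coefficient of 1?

Multiply in Z/2Z[α]: (α + 1)·(α⁴ + α) = α⁵ + α⁴ + α² + α.
Reduce using α⁵ ≡ α³ + 1 (mod α⁵ + α³ + 1).
Reduced: α⁴ + α³ + α² + α + 1.

1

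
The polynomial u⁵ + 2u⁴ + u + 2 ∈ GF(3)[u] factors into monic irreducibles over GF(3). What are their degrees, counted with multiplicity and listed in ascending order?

1, 2, 2

Write f(u) = u⁵ + 2u⁴ + u + 2.
Roots in GF(3): f(0) = 2; f(1) = 0 → root; f(2) = 2.
Linear factors from roots: (u + 2).
Complete factorization: f(u) = (u + 2)·(u² + u + 2)·(u² + 2u + 2).
Factor degrees with multiplicity: 1 + 2 + 2 = 5.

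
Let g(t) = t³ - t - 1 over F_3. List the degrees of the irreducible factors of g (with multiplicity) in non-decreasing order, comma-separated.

Roots in F_3: g(0) = 2; g(1) = 2; g(2) = 2.
Complete factorization: g(t) = (t³ - t - 1).
Factor degrees with multiplicity: 3 = 3.

3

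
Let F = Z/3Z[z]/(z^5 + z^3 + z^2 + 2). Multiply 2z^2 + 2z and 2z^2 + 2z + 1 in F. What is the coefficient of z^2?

Multiply in Z/3Z[z]: (2z^2 + 2z)·(2z^2 + 2z + 1) = z^4 + 2z^3 + 2z.
Reduced: z^4 + 2z^3 + 2z.

0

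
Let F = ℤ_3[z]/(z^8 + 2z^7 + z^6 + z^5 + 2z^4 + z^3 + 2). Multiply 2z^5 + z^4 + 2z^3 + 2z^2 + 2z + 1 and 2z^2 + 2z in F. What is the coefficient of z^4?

2

Multiply in ℤ_3[z]: (2z^5 + z^4 + 2z^3 + 2z^2 + 2z + 1)·(2z^2 + 2z) = z^7 + 2z^4 + 2z^3 + 2z.
Reduced: z^7 + 2z^4 + 2z^3 + 2z.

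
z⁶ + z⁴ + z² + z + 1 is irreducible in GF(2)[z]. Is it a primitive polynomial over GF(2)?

Write f(z) = z⁶ + z⁴ + z² + z + 1.
|GF(2^6)^×| = 2^6 − 1 = 63. Prime factorization: 63 = 3^2·7.
f is primitive ⇔ z has order 63 in GF(2)[z]/(f), i.e. z^(63/q) ≠ 1 for each prime q | 63.
z^(21) mod f = 1
z^(9) mod f = z⁴ + z² + z.
Since z^(21) = 1, the order of z divides 21 < 63; not primitive.

No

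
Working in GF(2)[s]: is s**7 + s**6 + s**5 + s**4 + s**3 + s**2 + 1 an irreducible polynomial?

Yes

Write h(s) = s**7 + s**6 + s**5 + s**4 + s**3 + s**2 + 1.
Check for roots in GF(2): h(0) = 1; h(1) = 1.
No roots, so no linear factors.
Monic irreducibles of degree 2 over GF(2): s**2 + s + 1.
None of them divide h (all give nonzero remainder).
Monic irreducibles of degree 3 over GF(2): s**3 + s + 1, s**3 + s**2 + 1.
None of them divide h (all give nonzero remainder).
No irreducible factor of degree ≤ 3 exists, so h is irreducible over GF(2).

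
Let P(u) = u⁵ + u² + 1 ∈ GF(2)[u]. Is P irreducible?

Yes

Check for roots in GF(2): P(0) = 1; P(1) = 1.
No roots, so no linear factors.
Monic irreducibles of degree 2 over GF(2): u² + u + 1.
None of them divide P (all give nonzero remainder).
No irreducible factor of degree ≤ 2 exists, so P is irreducible over GF(2).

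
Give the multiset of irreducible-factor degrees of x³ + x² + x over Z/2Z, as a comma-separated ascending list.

1, 2

Write g(x) = x³ + x² + x.
Roots in Z/2Z: g(0) = 0 → root; g(1) = 1.
Linear factors from roots: (x).
Complete factorization: g(x) = (x)·(x² + x + 1).
Factor degrees with multiplicity: 1 + 2 = 3.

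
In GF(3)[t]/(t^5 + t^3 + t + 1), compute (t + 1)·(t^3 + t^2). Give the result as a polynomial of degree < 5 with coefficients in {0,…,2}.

Multiply in GF(3)[t]: (t + 1)·(t^3 + t^2) = t^4 + 2t^3 + t^2.
Reduced: t^4 + 2t^3 + t^2.

t^4 + 2t^3 + t^2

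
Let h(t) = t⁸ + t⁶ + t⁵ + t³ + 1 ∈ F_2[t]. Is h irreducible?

Check for roots in F_2: h(0) = 1; h(1) = 1.
No roots, so no linear factors.
Monic irreducibles of degree 2 over GF(2): t² + t + 1.
None of them divide h (all give nonzero remainder).
Monic irreducibles of degree 3 over GF(2): t³ + t + 1, t³ + t² + 1.
None of them divide h (all give nonzero remainder).
Monic irreducibles of degree 4 over GF(2): t⁴ + t + 1, t⁴ + t³ + 1, t⁴ + t³ + t² + t + 1.
None of them divide h (all give nonzero remainder).
No irreducible factor of degree ≤ 4 exists, so h is irreducible over GF(2).

Yes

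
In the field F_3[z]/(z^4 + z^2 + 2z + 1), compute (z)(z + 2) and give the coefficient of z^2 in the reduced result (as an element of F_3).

1

Multiply in F_3[z]: (z)·(z + 2) = z^2 + 2z.
Reduced: z^2 + 2z.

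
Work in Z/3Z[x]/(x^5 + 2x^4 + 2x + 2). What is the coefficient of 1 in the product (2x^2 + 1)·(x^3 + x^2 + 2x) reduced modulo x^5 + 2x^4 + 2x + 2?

2

Multiply in Z/3Z[x]: (2x^2 + 1)·(x^3 + x^2 + 2x) = 2x^5 + 2x^4 + 2x^3 + x^2 + 2x.
Reduce using x^5 ≡ x^4 + x + 1 (mod x^5 + 2x^4 + 2x + 2).
Reduced: x^4 + 2x^3 + x^2 + x + 2.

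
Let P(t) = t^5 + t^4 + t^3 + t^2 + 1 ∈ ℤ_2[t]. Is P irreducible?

Check for roots in ℤ_2: P(0) = 1; P(1) = 1.
No roots, so no linear factors.
Monic irreducibles of degree 2 over GF(2): t^2 + t + 1.
None of them divide P (all give nonzero remainder).
No irreducible factor of degree ≤ 2 exists, so P is irreducible over GF(2).

Yes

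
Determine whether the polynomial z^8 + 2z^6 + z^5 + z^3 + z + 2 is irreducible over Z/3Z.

Yes

Write m(z) = z^8 + 2z^6 + z^5 + z^3 + z + 2.
Check for roots in Z/3Z: m(0) = 2; m(1) = 2; m(2) = 2.
No roots, so no linear factors.
Monic irreducibles of degree 2 over GF(3): z^2 + 1, z^2 + z + 2, z^2 + 2z + 2.
None of them divide m (all give nonzero remainder).
Degree-3 irreducible divisors: test the 8 monic irreducibles of degree 3 over GF(3).
None of them divide m (all give nonzero remainder).
Degree-4 irreducible divisors: test the 18 monic irreducibles of degree 4 over GF(3).
None of them divide m (all give nonzero remainder).
No irreducible factor of degree ≤ 4 exists, so m is irreducible over GF(3).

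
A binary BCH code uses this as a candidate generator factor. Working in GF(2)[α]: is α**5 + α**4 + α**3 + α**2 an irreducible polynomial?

No

Write g(α) = α**5 + α**4 + α**3 + α**2.
Check for roots in GF(2): g(0) = 0 → root; g(1) = 0 → root.
g(0) = 0, so (α) divides g(α); g is reducible.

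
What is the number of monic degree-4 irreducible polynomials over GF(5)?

150

By the necklace-counting formula, N_5(4) = (1/4) Σ_{d|4} μ(4/d)·5^d.
Divisors of 4: 1, 2, 4; μ(4/d) for each: 0, -1, 1.
Σ = − 5^2 + 5^4 = 600.
N = 600/4 = 150.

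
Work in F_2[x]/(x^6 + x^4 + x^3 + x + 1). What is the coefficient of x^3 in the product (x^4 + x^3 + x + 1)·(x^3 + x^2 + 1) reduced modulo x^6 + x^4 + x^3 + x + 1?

1

Multiply in F_2[x]: (x^4 + x^3 + x + 1)·(x^3 + x^2 + 1) = x^7 + x^5 + x^3 + x^2 + x + 1.
Reduce using x^6 ≡ x^4 + x^3 + x + 1 (mod x^6 + x^4 + x^3 + x + 1).
Reduced: x^4 + x^3 + 1.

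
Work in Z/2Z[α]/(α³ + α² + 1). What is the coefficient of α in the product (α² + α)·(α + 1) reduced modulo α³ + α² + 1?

Multiply in Z/2Z[α]: (α² + α)·(α + 1) = α³ + α.
Reduce using α³ ≡ α² + 1 (mod α³ + α² + 1).
Reduced: α² + α + 1.

1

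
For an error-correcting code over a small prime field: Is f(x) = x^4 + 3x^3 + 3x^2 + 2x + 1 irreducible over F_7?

No

Check for roots in F_7: f(0) = 1; f(1) = 3; f(2) = 1; f(3) = 0 → root; f(4) = 1; f(5) = 1; f(6) = 0 → root.
f(3) = 0, so (x − 3) divides f(x); f is reducible.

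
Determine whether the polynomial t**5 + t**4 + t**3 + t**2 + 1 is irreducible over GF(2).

Write P(t) = t**5 + t**4 + t**3 + t**2 + 1.
Check for roots in GF(2): P(0) = 1; P(1) = 1.
No roots, so no linear factors.
Monic irreducibles of degree 2 over GF(2): t**2 + t + 1.
None of them divide P (all give nonzero remainder).
No irreducible factor of degree ≤ 2 exists, so P is irreducible over GF(2).

Yes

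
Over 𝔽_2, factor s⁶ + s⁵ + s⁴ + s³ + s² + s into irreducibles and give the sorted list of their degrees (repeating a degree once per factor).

1, 1, 2, 2

Write g(s) = s⁶ + s⁵ + s⁴ + s³ + s² + s.
Roots in 𝔽_2: g(0) = 0 → root; g(1) = 0 → root.
Linear factors from roots: (s), (s + 1).
Complete factorization: g(s) = (s)·(s + 1)·(s² + s + 1)^2.
Factor degrees with multiplicity: 1 + 1 + 2 + 2 = 6.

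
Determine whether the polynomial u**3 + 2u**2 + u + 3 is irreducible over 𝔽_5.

Write f(u) = u**3 + 2u**2 + u + 3.
Check for roots in 𝔽_5: f(0) = 3; f(1) = 2; f(2) = 1; f(3) = 1; f(4) = 3.
No roots. A degree-3 polynomial over a field with no linear factor is irreducible.

Yes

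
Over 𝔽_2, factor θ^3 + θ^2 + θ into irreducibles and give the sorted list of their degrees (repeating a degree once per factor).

Write g(θ) = θ^3 + θ^2 + θ.
Roots in 𝔽_2: g(0) = 0 → root; g(1) = 1.
Linear factors from roots: (θ).
Complete factorization: g(θ) = (θ)·(θ^2 + θ + 1).
Factor degrees with multiplicity: 1 + 2 = 3.

1, 2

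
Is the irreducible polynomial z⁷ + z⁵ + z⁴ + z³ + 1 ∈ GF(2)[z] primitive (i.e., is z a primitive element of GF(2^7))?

Yes

Write f(z) = z⁷ + z⁵ + z⁴ + z³ + 1.
|GF(2^7)^×| = 2^7 − 1 = 127. Prime factorization: 127 = 127.
f is primitive ⇔ z has order 127 in GF(2)[z]/(f), i.e. z^(127/q) ≠ 1 for each prime q | 127.
z^(1) mod f = z.
None equal 1, so z has full order 127; f is primitive.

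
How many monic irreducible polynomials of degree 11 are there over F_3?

Gauss's count: N_{3}(11) = (1/11) Σ_{d|11} μ(11/d)·3^d.
Divisors of 11: 1, 11; μ(11/d) for each: -1, 1.
Σ = − 3^1 + 3^11 = 177144.
N = 177144/11 = 16104.

16104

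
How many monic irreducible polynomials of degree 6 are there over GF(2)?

9

Gauss's count: N_{2}(6) = (1/6) Σ_{d|6} μ(6/d)·2^d.
Divisors of 6: 1, 2, 3, 6; μ(6/d) for each: 1, -1, -1, 1.
Σ = 2^1 − 2^2 − 2^3 + 2^6 = 54.
N = 54/6 = 9.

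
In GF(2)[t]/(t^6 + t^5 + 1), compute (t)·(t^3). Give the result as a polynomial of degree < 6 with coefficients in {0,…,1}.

Multiply in GF(2)[t]: (t)·(t^3) = t^4.
Reduced: t^4.

t^4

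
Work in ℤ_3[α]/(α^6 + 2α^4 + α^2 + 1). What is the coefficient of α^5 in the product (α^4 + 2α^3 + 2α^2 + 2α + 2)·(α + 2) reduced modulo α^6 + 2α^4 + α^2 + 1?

Multiply in ℤ_3[α]: (α^4 + 2α^3 + 2α^2 + 2α + 2)·(α + 2) = α^5 + α^4 + 1.
Reduced: α^5 + α^4 + 1.

1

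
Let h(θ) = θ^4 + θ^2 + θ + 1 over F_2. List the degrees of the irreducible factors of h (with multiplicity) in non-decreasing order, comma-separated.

Roots in F_2: h(0) = 1; h(1) = 0 → root.
Linear factors from roots: (θ + 1).
Complete factorization: h(θ) = (θ + 1)·(θ^3 + θ^2 + 1).
Factor degrees with multiplicity: 1 + 3 = 4.

1, 3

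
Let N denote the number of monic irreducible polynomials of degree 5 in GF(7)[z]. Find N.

3360

By the necklace-counting formula, N_7(5) = (1/5) Σ_{d|5} μ(5/d)·7^d.
Divisors of 5: 1, 5; μ(5/d) for each: -1, 1.
Σ = − 7^1 + 7^5 = 16800.
N = 16800/5 = 3360.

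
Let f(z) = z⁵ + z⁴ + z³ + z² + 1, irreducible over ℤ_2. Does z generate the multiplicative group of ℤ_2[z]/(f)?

|GF(2^5)^×| = 2^5 − 1 = 31. Prime factorization: 31 = 31.
f is primitive ⇔ z has order 31 in GF(2)[z]/(f), i.e. z^(31/q) ≠ 1 for each prime q | 31.
z^(1) mod f = z.
None equal 1, so z has full order 31; f is primitive.

Yes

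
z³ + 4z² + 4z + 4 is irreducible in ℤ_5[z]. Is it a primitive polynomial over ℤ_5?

Write f(z) = z³ + 4z² + 4z + 4.
|GF(5^3)^×| = 5^3 − 1 = 124. Prime factorization: 124 = 2^2·31.
f is primitive ⇔ z has order 124 in GF(5)[z]/(f), i.e. z^(124/q) ≠ 1 for each prime q | 124.
z^(62) mod f = 1
z^(4) mod f = 2z² + 2z + 1.
Since z^(62) = 1, the order of z divides 62 < 124; not primitive.

No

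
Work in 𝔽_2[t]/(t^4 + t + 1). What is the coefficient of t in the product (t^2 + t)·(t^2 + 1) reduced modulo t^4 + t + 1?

Multiply in 𝔽_2[t]: (t^2 + t)·(t^2 + 1) = t^4 + t^3 + t^2 + t.
Reduce using t^4 ≡ t + 1 (mod t^4 + t + 1).
Reduced: t^3 + t^2 + 1.

0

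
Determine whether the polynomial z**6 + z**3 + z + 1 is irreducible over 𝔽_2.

Write f(z) = z**6 + z**3 + z + 1.
Check for roots in 𝔽_2: f(0) = 1; f(1) = 0 → root.
f(1) = 0, so (z − 1) divides f(z); f is reducible.

No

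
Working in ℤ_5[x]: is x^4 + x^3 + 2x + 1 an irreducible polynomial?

Write P(x) = x^4 + x^3 + 2x + 1.
Check for roots in ℤ_5: P(0) = 1; P(1) = 0 → root; P(2) = 4; P(3) = 0 → root; P(4) = 4.
P(1) = 0, so (x − 1) divides P(x); P is reducible.

No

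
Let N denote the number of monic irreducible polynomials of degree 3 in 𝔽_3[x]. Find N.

The number of monic irreducibles of degree 3 over GF(3) is (1/3)·Σ_{d∣3} μ(3/d) 3^d.
Divisors of 3: 1, 3; μ(3/d) for each: -1, 1.
Σ = − 3^1 + 3^3 = 24.
N = 24/3 = 8.

8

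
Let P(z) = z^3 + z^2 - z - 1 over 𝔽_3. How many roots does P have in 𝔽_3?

Evaluate at each of the 3 elements of 𝔽_3:
P(0) = 2; P(1) = 0 → root; P(2) = 0 → root.
Roots: {1, 2}.

2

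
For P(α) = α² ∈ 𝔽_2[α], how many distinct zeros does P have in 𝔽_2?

Evaluate at each of the 2 elements of 𝔽_2:
P(0) = 0 → root; P(1) = 1.
Roots: {0}.

1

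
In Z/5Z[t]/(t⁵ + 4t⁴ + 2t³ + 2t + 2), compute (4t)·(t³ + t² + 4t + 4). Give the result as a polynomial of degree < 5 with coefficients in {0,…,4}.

4t^4 + 4t^3 + t^2 + t

Multiply in Z/5Z[t]: (4t)·(t³ + t² + 4t + 4) = 4t⁴ + 4t³ + t² + t.
Reduced: 4t⁴ + 4t³ + t² + t.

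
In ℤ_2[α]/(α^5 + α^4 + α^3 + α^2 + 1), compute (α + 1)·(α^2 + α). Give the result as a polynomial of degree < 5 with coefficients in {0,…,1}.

α^3 + α

Multiply in ℤ_2[α]: (α + 1)·(α^2 + α) = α^3 + α.
Reduced: α^3 + α.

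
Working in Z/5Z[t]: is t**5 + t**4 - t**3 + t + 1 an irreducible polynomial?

Write m(t) = t**5 + t**4 - t**3 + t + 1.
Check for roots in Z/5Z: m(0) = 1; m(1) = 3; m(2) = 3; m(3) = 1; m(4) = 1.
No roots, so no linear factors.
Degree-2 irreducible divisors: test the 10 monic irreducibles of degree 2 over GF(5).
None of them divide m (all give nonzero remainder).
No irreducible factor of degree ≤ 2 exists, so m is irreducible over GF(5).

Yes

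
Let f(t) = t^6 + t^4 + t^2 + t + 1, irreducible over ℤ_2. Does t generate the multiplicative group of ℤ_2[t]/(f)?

|GF(2^6)^×| = 2^6 − 1 = 63. Prime factorization: 63 = 3^2·7.
f is primitive ⇔ t has order 63 in GF(2)[t]/(f), i.e. t^(63/q) ≠ 1 for each prime q | 63.
t^(21) mod f = 1
t^(9) mod f = t^4 + t^2 + t.
Since t^(21) = 1, the order of t divides 21 < 63; not primitive.

No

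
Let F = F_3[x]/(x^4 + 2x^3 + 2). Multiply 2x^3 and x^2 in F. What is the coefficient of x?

Multiply in F_3[x]: (2x^3)·(x^2) = 2x^5.
Reduce using x^4 ≡ x^3 + 1 (mod x^4 + 2x^3 + 2).
Reduced: 2x^3 + 2x + 2.

2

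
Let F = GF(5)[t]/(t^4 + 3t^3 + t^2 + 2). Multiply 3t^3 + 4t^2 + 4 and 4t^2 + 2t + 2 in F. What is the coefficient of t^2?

Multiply in GF(5)[t]: (3t^3 + 4t^2 + 4)·(4t^2 + 2t + 2) = 2t^5 + 2t^4 + 4t^3 + 4t^2 + 3t + 3.
Reduce using t^4 ≡ 2t^3 + 4t^2 + 3 (mod t^4 + 3t^3 + t^2 + 2).
Reduced: 4t^3 + 3t^2 + 4t + 1.

3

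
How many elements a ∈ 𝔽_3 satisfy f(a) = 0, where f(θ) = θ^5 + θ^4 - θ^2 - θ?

3

Evaluate at each of the 3 elements of 𝔽_3:
f(0) = 0 → root; f(1) = 0 → root; f(2) = 0 → root.
Roots: {0, 1, 2}.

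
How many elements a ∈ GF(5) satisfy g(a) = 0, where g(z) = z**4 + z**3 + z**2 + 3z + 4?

2

Evaluate at each of the 5 elements of GF(5):
g(0) = 4; g(1) = 0 → root; g(2) = 3; g(3) = 0 → root; g(4) = 2.
Roots: {1, 3}.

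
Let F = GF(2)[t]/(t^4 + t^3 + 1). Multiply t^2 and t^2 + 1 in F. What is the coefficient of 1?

Multiply in GF(2)[t]: (t^2)·(t^2 + 1) = t^4 + t^2.
Reduce using t^4 ≡ t^3 + 1 (mod t^4 + t^3 + 1).
Reduced: t^3 + t^2 + 1.

1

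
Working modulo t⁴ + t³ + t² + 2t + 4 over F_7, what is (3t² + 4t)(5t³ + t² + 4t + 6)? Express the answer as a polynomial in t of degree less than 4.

3t^2 + 4t + 3

Multiply in F_7[t]: (3t² + 4t)·(5t³ + t² + 4t + 6) = t⁵ + 2t⁴ + 2t³ + 6t² + 3t.
Reduce using t⁴ ≡ 6t³ + 6t² + 5t + 3 (mod t⁴ + t³ + t² + 2t + 4).
Reduced: 3t² + 4t + 3.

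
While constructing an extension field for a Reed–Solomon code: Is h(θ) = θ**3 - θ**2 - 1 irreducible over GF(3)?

No

Check for roots in GF(3): h(0) = 2; h(1) = 2; h(2) = 0 → root.
h(2) = 0, so (θ − 2) divides h(θ); h is reducible.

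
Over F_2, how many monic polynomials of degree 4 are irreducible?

x^(2^4) − x is the product of all monic irreducibles of degree dividing 4; Möbius inversion gives N = (1/4) Σ μ(4/d)·2^d.
Divisors of 4: 1, 2, 4; μ(4/d) for each: 0, -1, 1.
Σ = − 2^2 + 2^4 = 12.
N = 12/4 = 3.

3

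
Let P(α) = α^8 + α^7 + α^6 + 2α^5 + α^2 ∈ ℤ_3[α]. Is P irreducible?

Check for roots in ℤ_3: P(0) = 0 → root; P(1) = 0 → root; P(2) = 0 → root.
P(0) = 0, so (α) divides P(α); P is reducible.

No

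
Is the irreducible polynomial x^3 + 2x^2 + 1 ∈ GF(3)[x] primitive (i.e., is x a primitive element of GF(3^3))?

Write f(x) = x^3 + 2x^2 + 1.
|GF(3^3)^×| = 3^3 − 1 = 26. Prime factorization: 26 = 2·13.
f is primitive ⇔ x has order 26 in GF(3)[x]/(f), i.e. x^(26/q) ≠ 1 for each prime q | 26.
x^(13) mod f = 2.
x^(2) mod f = x^2.
None equal 1, so x has full order 26; f is primitive.

Yes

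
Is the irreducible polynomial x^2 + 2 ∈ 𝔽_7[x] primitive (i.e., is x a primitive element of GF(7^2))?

Write f(x) = x^2 + 2.
|GF(7^2)^×| = 7^2 − 1 = 48. Prime factorization: 48 = 2^4·3.
f is primitive ⇔ x has order 48 in GF(7)[x]/(f), i.e. x^(48/q) ≠ 1 for each prime q | 48.
x^(24) mod f = 1
x^(16) mod f = 4.
Since x^(24) = 1, the order of x divides 24 < 48; not primitive.

No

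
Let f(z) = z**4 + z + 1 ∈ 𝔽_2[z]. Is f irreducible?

Yes

Check for roots in 𝔽_2: f(0) = 1; f(1) = 1.
No roots, so no linear factors.
Monic irreducibles of degree 2 over GF(2): z**2 + z + 1.
None of them divide f (all give nonzero remainder).
No irreducible factor of degree ≤ 2 exists, so f is irreducible over GF(2).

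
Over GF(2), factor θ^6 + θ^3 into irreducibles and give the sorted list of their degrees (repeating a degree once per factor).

Write f(θ) = θ^6 + θ^3.
Roots in GF(2): f(0) = 0 → root; f(1) = 0 → root.
Linear factors from roots: (θ), (θ + 1).
Complete factorization: f(θ) = (θ + 1)·(θ)^3·(θ^2 + θ + 1).
Factor degrees with multiplicity: 1 + 1 + 1 + 1 + 2 = 6.

1, 1, 1, 1, 2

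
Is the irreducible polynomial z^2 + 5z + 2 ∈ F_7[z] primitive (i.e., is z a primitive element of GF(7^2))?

No

Write f(z) = z^2 + 5z + 2.
|GF(7^2)^×| = 7^2 − 1 = 48. Prime factorization: 48 = 2^4·3.
f is primitive ⇔ z has order 48 in GF(7)[z]/(f), i.e. z^(48/q) ≠ 1 for each prime q | 48.
z^(24) mod f = 1
z^(16) mod f = 4.
Since z^(24) = 1, the order of z divides 24 < 48; not primitive.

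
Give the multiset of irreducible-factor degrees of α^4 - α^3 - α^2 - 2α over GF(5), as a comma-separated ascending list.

Write f(α) = α^4 - α^3 - α^2 - 2α.
Roots in GF(5): f(0) = 0 → root; f(1) = 2; f(2) = 0 → root; f(3) = 4; f(4) = 3.
Linear factors from roots: (α), (α - 2).
Complete factorization: f(α) = (α)·(α - 2)·(α^2 + α + 1).
Factor degrees with multiplicity: 1 + 1 + 2 = 4.

1, 1, 2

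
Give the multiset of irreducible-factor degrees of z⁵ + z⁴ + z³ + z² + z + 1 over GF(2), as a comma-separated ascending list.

Write h(z) = z⁵ + z⁴ + z³ + z² + z + 1.
Roots in GF(2): h(0) = 1; h(1) = 0 → root.
Linear factors from roots: (z + 1).
Complete factorization: h(z) = (z + 1)·(z² + z + 1)^2.
Factor degrees with multiplicity: 1 + 2 + 2 = 5.

1, 2, 2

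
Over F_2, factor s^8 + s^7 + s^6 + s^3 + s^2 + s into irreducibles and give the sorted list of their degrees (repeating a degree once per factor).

Write h(s) = s^8 + s^7 + s^6 + s^3 + s^2 + s.
Roots in F_2: h(0) = 0 → root; h(1) = 0 → root.
Linear factors from roots: (s), (s + 1).
Complete factorization: h(s) = (s)·(s + 1)·(s^2 + s + 1)·(s^4 + s^3 + s^2 + s + 1).
Factor degrees with multiplicity: 1 + 1 + 2 + 4 = 8.

1, 1, 2, 4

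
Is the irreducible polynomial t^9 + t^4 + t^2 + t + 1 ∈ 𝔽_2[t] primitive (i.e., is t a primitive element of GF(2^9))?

Write f(t) = t^9 + t^4 + t^2 + t + 1.
|GF(2^9)^×| = 2^9 − 1 = 511. Prime factorization: 511 = 7·73.
f is primitive ⇔ t has order 511 in GF(2)[t]/(f), i.e. t^(511/q) ≠ 1 for each prime q | 511.
t^(73) mod f = 1
t^(7) mod f = t^7.
Since t^(73) = 1, the order of t divides 73 < 511; not primitive.

No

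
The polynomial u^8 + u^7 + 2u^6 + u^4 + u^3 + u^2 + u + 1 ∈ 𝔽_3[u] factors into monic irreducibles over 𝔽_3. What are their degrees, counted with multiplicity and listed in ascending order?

Write h(u) = u^8 + u^7 + 2u^6 + u^4 + u^3 + u^2 + u + 1.
Roots in 𝔽_3: h(0) = 1; h(1) = 0 → root; h(2) = 0 → root.
Linear factors from roots: (u + 2), (u + 1).
Complete factorization: h(u) = (u + 2)·(u + 1)^2·(u^2 + 2u + 2)·(u^3 + u^2 + 2u + 1).
Factor degrees with multiplicity: 1 + 1 + 1 + 2 + 3 = 8.

1, 1, 1, 2, 3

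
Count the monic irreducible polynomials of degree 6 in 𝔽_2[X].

The number of monic irreducibles of degree 6 over GF(2) is (1/6)·Σ_{d∣6} μ(6/d) 2^d.
Divisors of 6: 1, 2, 3, 6; μ(6/d) for each: 1, -1, -1, 1.
Σ = 2^1 − 2^2 − 2^3 + 2^6 = 54.
N = 54/6 = 9.

9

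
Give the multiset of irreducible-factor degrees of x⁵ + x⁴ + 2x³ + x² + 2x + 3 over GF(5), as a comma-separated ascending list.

1, 1, 1, 2

Write g(x) = x⁵ + x⁴ + 2x³ + x² + 2x + 3.
Roots in GF(5): g(0) = 3; g(1) = 0 → root; g(2) = 0 → root; g(3) = 1; g(4) = 0 → root.
Linear factors from roots: (x + 4), (x + 3), (x + 1).
Complete factorization: g(x) = (x + 1)·(x + 3)·(x + 4)·(x² + 3x + 4).
Factor degrees with multiplicity: 1 + 1 + 1 + 2 = 5.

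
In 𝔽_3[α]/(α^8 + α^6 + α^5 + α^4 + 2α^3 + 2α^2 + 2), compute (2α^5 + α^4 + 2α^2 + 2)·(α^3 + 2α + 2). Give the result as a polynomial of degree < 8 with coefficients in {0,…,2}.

Multiply in 𝔽_3[α]: (2α^5 + α^4 + 2α^2 + 2)·(α^3 + 2α + 2) = 2α^8 + α^7 + α^6 + 2α^5 + 2α^4 + α^2 + α + 1.
Reduce using α^8 ≡ 2α^6 + 2α^5 + 2α^4 + α^3 + α^2 + 1 (mod α^8 + α^6 + α^5 + α^4 + 2α^3 + 2α^2 + 2).
Reduced: α^7 + 2α^6 + 2α^3 + α.

α^7 + 2α^6 + 2α^3 + α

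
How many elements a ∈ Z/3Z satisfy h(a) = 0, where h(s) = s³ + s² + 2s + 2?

Evaluate at each of the 3 elements of Z/3Z:
h(0) = 2; h(1) = 0 → root; h(2) = 0 → root.
Roots: {1, 2}.

2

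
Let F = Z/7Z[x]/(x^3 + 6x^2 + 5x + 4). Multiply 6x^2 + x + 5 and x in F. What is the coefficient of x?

3

Multiply in Z/7Z[x]: (6x^2 + x + 5)·(x) = 6x^3 + x^2 + 5x.
Reduce using x^3 ≡ x^2 + 2x + 3 (mod x^3 + 6x^2 + 5x + 4).
Reduced: 3x + 4.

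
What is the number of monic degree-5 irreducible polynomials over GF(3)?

Gauss's count: N_{3}(5) = (1/5) Σ_{d|5} μ(5/d)·3^d.
Divisors of 5: 1, 5; μ(5/d) for each: -1, 1.
Σ = − 3^1 + 3^5 = 240.
N = 240/5 = 48.

48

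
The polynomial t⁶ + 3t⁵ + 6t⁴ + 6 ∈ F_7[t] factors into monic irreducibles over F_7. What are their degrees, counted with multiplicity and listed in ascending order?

Write g(t) = t⁶ + 3t⁵ + 6t⁴ + 6.
Linear factors from roots: (t + 2).
Complete factorization: g(t) = (t + 2)·(t² + 2t + 5)·(t³ + 6t² + t + 2).
Factor degrees with multiplicity: 1 + 2 + 3 = 6.

1, 2, 3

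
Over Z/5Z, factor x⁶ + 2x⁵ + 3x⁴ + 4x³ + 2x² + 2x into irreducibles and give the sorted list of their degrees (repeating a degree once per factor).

Write f(x) = x⁶ + 2x⁵ + 3x⁴ + 4x³ + 2x² + 2x.
Roots in Z/5Z: f(0) = 0 → root; f(1) = 4; f(2) = 0 → root; f(3) = 0 → root; f(4) = 3.
Linear factors from roots: (x), (x + 3), (x + 2).
Complete factorization: f(x) = (x)·(x + 2)·(x + 3)·(x³ + 2x² + 2x + 2).
Factor degrees with multiplicity: 1 + 1 + 1 + 3 = 6.

1, 1, 1, 3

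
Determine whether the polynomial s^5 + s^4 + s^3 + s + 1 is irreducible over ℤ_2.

Yes

Write m(s) = s^5 + s^4 + s^3 + s + 1.
Check for roots in ℤ_2: m(0) = 1; m(1) = 1.
No roots, so no linear factors.
Monic irreducibles of degree 2 over GF(2): s^2 + s + 1.
None of them divide m (all give nonzero remainder).
No irreducible factor of degree ≤ 2 exists, so m is irreducible over GF(2).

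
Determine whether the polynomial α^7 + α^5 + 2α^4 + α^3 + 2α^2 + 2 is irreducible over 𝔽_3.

Write P(α) = α^7 + α^5 + 2α^4 + α^3 + 2α^2 + 2.
Check for roots in 𝔽_3: P(0) = 2; P(1) = 0 → root; P(2) = 0 → root.
P(1) = 0, so (α − 1) divides P(α); P is reducible.

No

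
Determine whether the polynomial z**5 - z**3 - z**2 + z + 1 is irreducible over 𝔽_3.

Write h(z) = z**5 - z**3 - z**2 + z + 1.
Check for roots in 𝔽_3: h(0) = 1; h(1) = 1; h(2) = 2.
No roots, so no linear factors.
Monic irreducibles of degree 2 over GF(3): z**2 + 1, z**2 + z - 1, z**2 - z - 1.
None of them divide h (all give nonzero remainder).
No irreducible factor of degree ≤ 2 exists, so h is irreducible over GF(3).

Yes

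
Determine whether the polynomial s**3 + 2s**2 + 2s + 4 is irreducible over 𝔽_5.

No

Write m(s) = s**3 + 2s**2 + 2s + 4.
Check for roots in 𝔽_5: m(0) = 4; m(1) = 4; m(2) = 4; m(3) = 0 → root; m(4) = 3.
m(3) = 0, so (s − 3) divides m(s); m is reducible.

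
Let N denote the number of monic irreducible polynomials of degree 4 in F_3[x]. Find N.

The number of monic irreducibles of degree 4 over GF(3) is (1/4)·Σ_{d∣4} μ(4/d) 3^d.
Divisors of 4: 1, 2, 4; μ(4/d) for each: 0, -1, 1.
Σ = − 3^2 + 3^4 = 72.
N = 72/4 = 18.

18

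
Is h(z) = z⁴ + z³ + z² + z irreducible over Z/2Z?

No

Check for roots in Z/2Z: h(0) = 0 → root; h(1) = 0 → root.
h(0) = 0, so (z) divides h(z); h is reducible.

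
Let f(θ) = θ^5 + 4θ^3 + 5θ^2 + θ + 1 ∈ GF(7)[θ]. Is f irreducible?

Check for roots in GF(7): f(0) = 1; f(1) = 5; f(2) = 3; f(3) = 1; f(4) = 0 → root; f(5) = 4; f(6) = 0 → root.
f(4) = 0, so (θ − 4) divides f(θ); f is reducible.

No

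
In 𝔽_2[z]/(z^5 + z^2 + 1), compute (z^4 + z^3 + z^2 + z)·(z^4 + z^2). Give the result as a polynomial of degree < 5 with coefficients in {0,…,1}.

1

Multiply in 𝔽_2[z]: (z^4 + z^3 + z^2 + z)·(z^4 + z^2) = z^8 + z^7 + z^4 + z^3.
Reduce using z^5 ≡ z^2 + 1 (mod z^5 + z^2 + 1).
Reduced: 1.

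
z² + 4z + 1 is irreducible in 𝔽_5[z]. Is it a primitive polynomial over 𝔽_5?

No

Write f(z) = z² + 4z + 1.
|GF(5^2)^×| = 5^2 − 1 = 24. Prime factorization: 24 = 2^3·3.
f is primitive ⇔ z has order 24 in GF(5)[z]/(f), i.e. z^(24/q) ≠ 1 for each prime q | 24.
z^(12) mod f = 1
z^(8) mod f = z + 4.
Since z^(12) = 1, the order of z divides 12 < 24; not primitive.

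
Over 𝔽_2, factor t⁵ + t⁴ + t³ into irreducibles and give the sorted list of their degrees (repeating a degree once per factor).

1, 1, 1, 2

Write f(t) = t⁵ + t⁴ + t³.
Roots in 𝔽_2: f(0) = 0 → root; f(1) = 1.
Linear factors from roots: (t).
Complete factorization: f(t) = (t)^3·(t² + t + 1).
Factor degrees with multiplicity: 1 + 1 + 1 + 2 = 5.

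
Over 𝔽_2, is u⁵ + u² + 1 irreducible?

Write h(u) = u⁵ + u² + 1.
Check for roots in 𝔽_2: h(0) = 1; h(1) = 1.
No roots, so no linear factors.
Monic irreducibles of degree 2 over GF(2): u² + u + 1.
None of them divide h (all give nonzero remainder).
No irreducible factor of degree ≤ 2 exists, so h is irreducible over GF(2).

Yes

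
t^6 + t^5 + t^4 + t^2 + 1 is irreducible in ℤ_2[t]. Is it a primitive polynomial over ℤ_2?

No

Write f(t) = t^6 + t^5 + t^4 + t^2 + 1.
|GF(2^6)^×| = 2^6 − 1 = 63. Prime factorization: 63 = 3^2·7.
f is primitive ⇔ t has order 63 in GF(2)[t]/(f), i.e. t^(63/q) ≠ 1 for each prime q | 63.
t^(21) mod f = 1
t^(9) mod f = t^3 + 1.
Since t^(21) = 1, the order of t divides 21 < 63; not primitive.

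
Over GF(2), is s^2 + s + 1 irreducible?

Write P(s) = s^2 + s + 1.
Check for roots in GF(2): P(0) = 1; P(1) = 1.
No roots. A degree-2 polynomial over a field with no linear factor is irreducible.

Yes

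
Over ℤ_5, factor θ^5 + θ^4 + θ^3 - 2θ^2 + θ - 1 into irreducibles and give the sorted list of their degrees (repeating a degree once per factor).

1, 1, 3

Write f(θ) = θ^5 + θ^4 + θ^3 - 2θ^2 + θ - 1.
Roots in ℤ_5: f(0) = 4; f(1) = 1; f(2) = 4; f(3) = 0 → root; f(4) = 0 → root.
Linear factors from roots: (θ + 2), (θ + 1).
Complete factorization: f(θ) = (θ + 1)·(θ + 2)·(θ^3 - 2θ^2 + 2).
Factor degrees with multiplicity: 1 + 1 + 3 = 5.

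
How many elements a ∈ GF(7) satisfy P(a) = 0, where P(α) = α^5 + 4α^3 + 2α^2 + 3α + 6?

4

Evaluate at each of the 7 elements of GF(7):
P(0) = 6; P(1) = 2; P(2) = 0 → root; P(3) = 6; P(4) = 0 → root; P(5) = 0 → root; P(6) = 0 → root.
Roots: {2, 4, 5, 6}.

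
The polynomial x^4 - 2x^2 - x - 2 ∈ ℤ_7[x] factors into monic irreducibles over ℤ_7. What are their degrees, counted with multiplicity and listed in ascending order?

Write g(x) = x^4 - 2x^2 - x - 2.
Complete factorization: g(x) = (x^4 - 2x^2 - x - 2).
Factor degrees with multiplicity: 4 = 4.

4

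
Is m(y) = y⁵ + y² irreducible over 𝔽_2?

Check for roots in 𝔽_2: m(0) = 0 → root; m(1) = 0 → root.
m(0) = 0, so (y) divides m(y); m is reducible.

No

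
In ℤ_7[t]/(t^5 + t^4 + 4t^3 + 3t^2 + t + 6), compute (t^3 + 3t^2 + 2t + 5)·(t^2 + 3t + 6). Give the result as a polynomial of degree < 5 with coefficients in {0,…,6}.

Multiply in ℤ_7[t]: (t^3 + 3t^2 + 2t + 5)·(t^2 + 3t + 6) = t^5 + 6t^4 + 3t^3 + t^2 + 6t + 2.
Reduce using t^5 ≡ 6t^4 + 3t^3 + 4t^2 + 6t + 1 (mod t^5 + t^4 + 4t^3 + 3t^2 + t + 6).
Reduced: 5t^4 + 6t^3 + 5t^2 + 5t + 3.

5t^4 + 6t^3 + 5t^2 + 5t + 3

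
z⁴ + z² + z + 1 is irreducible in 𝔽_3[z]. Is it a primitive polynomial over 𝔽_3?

No

Write f(z) = z⁴ + z² + z + 1.
|GF(3^4)^×| = 3^4 − 1 = 80. Prime factorization: 80 = 2^4·5.
f is primitive ⇔ z has order 80 in GF(3)[z]/(f), i.e. z^(80/q) ≠ 1 for each prime q | 80.
z^(40) mod f = 1
z^(16) mod f = z³ + 2.
Since z^(40) = 1, the order of z divides 40 < 80; not primitive.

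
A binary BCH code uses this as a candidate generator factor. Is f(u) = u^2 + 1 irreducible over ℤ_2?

No

Check for roots in ℤ_2: f(0) = 1; f(1) = 0 → root.
f(1) = 0, so (u − 1) divides f(u); f is reducible.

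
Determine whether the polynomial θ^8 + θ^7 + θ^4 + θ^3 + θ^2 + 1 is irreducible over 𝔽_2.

Write h(θ) = θ^8 + θ^7 + θ^4 + θ^3 + θ^2 + 1.
Check for roots in 𝔽_2: h(0) = 1; h(1) = 0 → root.
h(1) = 0, so (θ − 1) divides h(θ); h is reducible.

No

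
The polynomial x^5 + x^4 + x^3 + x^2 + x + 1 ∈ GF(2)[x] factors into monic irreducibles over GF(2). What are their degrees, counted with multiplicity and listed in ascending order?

Write g(x) = x^5 + x^4 + x^3 + x^2 + x + 1.
Roots in GF(2): g(0) = 1; g(1) = 0 → root.
Linear factors from roots: (x + 1).
Complete factorization: g(x) = (x + 1)·(x^2 + x + 1)^2.
Factor degrees with multiplicity: 1 + 2 + 2 = 5.

1, 2, 2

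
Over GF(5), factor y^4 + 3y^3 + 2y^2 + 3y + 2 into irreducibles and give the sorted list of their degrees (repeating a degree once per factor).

4

Write h(y) = y^4 + 3y^3 + 2y^2 + 3y + 2.
Roots in GF(5): h(0) = 2; h(1) = 1; h(2) = 1; h(3) = 1; h(4) = 4.
Complete factorization: h(y) = (y^4 + 3y^3 + 2y^2 + 3y + 2).
Factor degrees with multiplicity: 4 = 4.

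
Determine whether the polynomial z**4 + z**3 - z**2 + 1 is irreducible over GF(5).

No

Write P(z) = z**4 + z**3 - z**2 + 1.
Check for roots in GF(5): P(0) = 1; P(1) = 2; P(2) = 1; P(3) = 0 → root; P(4) = 0 → root.
P(3) = 0, so (z − 3) divides P(z); P is reducible.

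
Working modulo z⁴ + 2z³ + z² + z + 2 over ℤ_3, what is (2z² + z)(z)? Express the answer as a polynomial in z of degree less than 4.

Multiply in ℤ_3[z]: (2z² + z)·(z) = 2z³ + z².
Reduced: 2z³ + z².

2z^3 + z^2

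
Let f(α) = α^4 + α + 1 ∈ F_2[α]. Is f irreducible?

Yes

Check for roots in F_2: f(0) = 1; f(1) = 1.
No roots, so no linear factors.
Monic irreducibles of degree 2 over GF(2): α^2 + α + 1.
None of them divide f (all give nonzero remainder).
No irreducible factor of degree ≤ 2 exists, so f is irreducible over GF(2).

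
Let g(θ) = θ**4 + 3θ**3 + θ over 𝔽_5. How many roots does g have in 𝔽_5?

Evaluate at each of the 5 elements of 𝔽_5:
g(0) = 0 → root; g(1) = 0 → root; g(2) = 2; g(3) = 0 → root; g(4) = 2.
Roots: {0, 1, 3}.

3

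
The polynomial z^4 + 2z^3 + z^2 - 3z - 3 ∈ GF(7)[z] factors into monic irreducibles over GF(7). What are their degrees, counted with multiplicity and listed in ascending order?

Write h(z) = z^4 + 2z^3 + z^2 - 3z - 3.
Linear factors from roots: (z + 3), (z + 2), (z + 1).
Complete factorization: h(z) = (z + 1)·(z + 2)·(z + 3)^2.
Factor degrees with multiplicity: 1 + 1 + 1 + 1 = 4.

1, 1, 1, 1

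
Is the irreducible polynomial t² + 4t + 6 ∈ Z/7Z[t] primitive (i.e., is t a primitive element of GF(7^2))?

Write f(t) = t² + 4t + 6.
|GF(7^2)^×| = 7^2 − 1 = 48. Prime factorization: 48 = 2^4·3.
f is primitive ⇔ t has order 48 in GF(7)[t]/(f), i.e. t^(48/q) ≠ 1 for each prime q | 48.
t^(24) mod f = 6.
t^(16) mod f = 1
Since t^(16) = 1, the order of t divides 16 < 48; not primitive.

No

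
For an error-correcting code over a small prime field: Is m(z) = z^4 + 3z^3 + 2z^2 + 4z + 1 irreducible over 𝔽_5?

Yes

Check for roots in 𝔽_5: m(0) = 1; m(1) = 1; m(2) = 2; m(3) = 3; m(4) = 2.
No roots, so no linear factors.
Degree-2 irreducible divisors: test the 10 monic irreducibles of degree 2 over GF(5).
None of them divide m (all give nonzero remainder).
No irreducible factor of degree ≤ 2 exists, so m is irreducible over GF(5).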